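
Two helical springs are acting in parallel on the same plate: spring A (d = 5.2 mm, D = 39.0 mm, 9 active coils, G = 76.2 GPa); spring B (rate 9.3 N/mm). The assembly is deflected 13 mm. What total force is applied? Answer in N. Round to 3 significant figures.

k_A = Gd⁴/(8D³N_a) = (76.2×10³)(5.2⁴)/(8·39.0³·9) = 13.045 N/mm
Parallel: k_eq = 13.045 + 9.3 = 22.345 N/mm
F = k_eq·δ = 22.345·13 = 290.48 N

290 N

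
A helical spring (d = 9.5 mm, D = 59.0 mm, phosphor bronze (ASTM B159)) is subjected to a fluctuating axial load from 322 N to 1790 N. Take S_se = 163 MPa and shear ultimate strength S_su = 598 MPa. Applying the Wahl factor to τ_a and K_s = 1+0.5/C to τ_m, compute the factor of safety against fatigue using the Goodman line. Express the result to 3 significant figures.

C = D/d = 59.0/9.5 = 6.2105; K_W = (4C−1)/(4C−4)+0.615/C = 1.2430; K_s = 1+0.5/C = 1.0805
F_a = (F_max−F_min)/2 = 734 N; F_m = (F_max+F_min)/2 = 1056 N
τ_a = K_W·8F_aD/(πd³) = 1.2430 × 128.62 = 159.87 MPa
τ_m = K_s·8F_mD/(πd³) = 1.0805 × 185.05 = 199.95 MPa
Goodman: 1/n_f = τ_a/S_se + τ_m/S_su = 159.87/163 + 199.95/598 = 0.98082 + 0.33436 = 1.3152
n_f = 1/1.3152 = 0.7604

0.760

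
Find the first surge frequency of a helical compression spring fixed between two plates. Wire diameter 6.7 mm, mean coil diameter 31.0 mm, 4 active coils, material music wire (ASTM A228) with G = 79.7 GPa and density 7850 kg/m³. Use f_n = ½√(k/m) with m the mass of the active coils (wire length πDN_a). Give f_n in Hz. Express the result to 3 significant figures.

k = Gd⁴/(8D³N_a) = (79.7×10³)(6.7⁴)/(8·31.0³·4) = 168.47 N/mm = 1.6847e+05 N/m
Wire length L = πDN_a = π·31.0·4 = 389.56 mm
m = ρ·(πd²/4)·L = 7850 × 35.257×10⁻⁶ m² × 0.38956 m = 0.10782 kg
f_n = ½√(k/m) = 0.5·√(1.6847e+05/0.10782) = 0.5·√(1.5626e+06) = 625.02 Hz

625 Hz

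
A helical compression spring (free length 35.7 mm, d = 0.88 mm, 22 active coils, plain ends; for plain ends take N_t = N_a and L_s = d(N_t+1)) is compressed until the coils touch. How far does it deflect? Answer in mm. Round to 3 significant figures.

15.5 mm

N_t = 22; L_s = 0.88·23 = 20.24 mm
δ_solid = L₀ − L_s = 35.7 − 20.24 = 15.46 mm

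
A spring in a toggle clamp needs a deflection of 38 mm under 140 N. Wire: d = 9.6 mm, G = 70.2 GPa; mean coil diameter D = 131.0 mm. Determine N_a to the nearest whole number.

Required rate k = F/δ = 140/38 = 3.6842 N/mm
N_a = Gd⁴/(8D³k) = (70.2×10³ × 9.6⁴)/(8 × 131.0³ × 3.6842)
    = 5.96241e+08 / 6.62595e+07 = 8.999 → 9 coils

9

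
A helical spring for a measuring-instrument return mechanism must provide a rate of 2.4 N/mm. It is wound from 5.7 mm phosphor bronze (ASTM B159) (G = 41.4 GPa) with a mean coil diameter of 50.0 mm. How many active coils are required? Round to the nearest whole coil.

18

N_a = Gd⁴/(8D³k) = (41.4×10³ × 5.7⁴)/(8 × 50.0³ × 2.4)
    = 4.37018e+07 / 2.4e+06 = 18.21 → 18 coils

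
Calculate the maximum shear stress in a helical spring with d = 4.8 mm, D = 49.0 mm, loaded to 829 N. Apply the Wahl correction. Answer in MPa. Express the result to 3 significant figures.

1070 MPa

Spring index C = D/d = 49.0/4.8 = 10.2083
K_W = (4C−1)/(4C−4) + 0.615/C = 39.833/36.833 + 0.0602 = 1.1417
τ₀ = 8FD/(πd³) = 8·829·49.0/(π·4.8³) = 324968/347.44 = 935.33 MPa
τ_max = K·τ₀ = 1.1417 × 935.33 = 1067.9 MPa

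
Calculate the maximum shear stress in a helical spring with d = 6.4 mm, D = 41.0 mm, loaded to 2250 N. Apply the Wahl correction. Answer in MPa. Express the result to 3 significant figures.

1110 MPa

Spring index C = D/d = 41.0/6.4 = 6.4062
K_W = (4C−1)/(4C−4) + 0.615/C = 24.625/21.625 + 0.0960 = 1.2347
τ₀ = 8FD/(πd³) = 8·2250·41.0/(π·6.4³) = 738000/823.55 = 896.12 MPa
τ_max = K·τ₀ = 1.2347 × 896.12 = 1106.5 MPa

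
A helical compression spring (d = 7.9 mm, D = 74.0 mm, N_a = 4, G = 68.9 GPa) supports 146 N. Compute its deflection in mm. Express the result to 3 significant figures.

k = Gd⁴/(8D³N_a) = (68.9×10³)(7.9⁴)/(8·74.0³·4) = 20.696 N/mm
δ = F/k = 146 / 20.696 = 7.0546 mm

7.05 mm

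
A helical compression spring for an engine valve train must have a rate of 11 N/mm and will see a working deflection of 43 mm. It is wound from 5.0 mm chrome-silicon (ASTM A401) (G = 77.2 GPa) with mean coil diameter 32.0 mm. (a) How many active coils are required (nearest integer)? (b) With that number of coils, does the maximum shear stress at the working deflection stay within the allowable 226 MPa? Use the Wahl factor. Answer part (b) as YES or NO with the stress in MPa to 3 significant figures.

(a) 17 coils; (b) NO, τ_max = 375 MPa

N_a = Gd⁴/(8D³k) = (77.2×10³)(5.0⁴)/(8·32.0³·11) = 16.73 → N_a = 17
Actual rate k = Gd⁴/(8D³·17) = 10.827 N/mm
Working load F = kδ = 10.827·43 = 465.56 N
C = 32.0/5.0 = 6.4000; K_W = (4C−1)/(4C−4)+0.615/C = 1.2350
τ_max = K_W·8FD/(πd³) = 1.2350·303.5 = 374.82 MPa
τ_max > 226 MPa → exceeds allowable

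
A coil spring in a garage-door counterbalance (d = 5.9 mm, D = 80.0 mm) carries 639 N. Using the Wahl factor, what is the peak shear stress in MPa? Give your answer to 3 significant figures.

Spring index C = D/d = 80.0/5.9 = 13.5593
K_W = (4C−1)/(4C−4) + 0.615/C = 53.237/50.237 + 0.0454 = 1.1051
τ₀ = 8FD/(πd³) = 8·639·80.0/(π·5.9³) = 408960/645.22 = 633.83 MPa
τ_max = K·τ₀ = 1.1051 × 633.83 = 700.43 MPa

700 MPa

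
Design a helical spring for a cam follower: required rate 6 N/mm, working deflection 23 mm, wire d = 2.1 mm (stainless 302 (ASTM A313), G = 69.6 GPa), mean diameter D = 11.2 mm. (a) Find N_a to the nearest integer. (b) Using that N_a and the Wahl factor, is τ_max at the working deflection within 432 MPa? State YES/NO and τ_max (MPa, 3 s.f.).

N_a = Gd⁴/(8D³k) = (69.6×10³)(2.1⁴)/(8·11.2³·6) = 20.07 → N_a = 20
Actual rate k = Gd⁴/(8D³·20) = 6.0216 N/mm
Working load F = kδ = 6.0216·23 = 138.5 N
C = 11.2/2.1 = 5.3333; K_W = (4C−1)/(4C−4)+0.615/C = 1.2884
τ_max = K_W·8FD/(πd³) = 1.2884·426.52 = 549.53 MPa
τ_max > 432 MPa → exceeds allowable

(a) 20 coils; (b) NO, τ_max = 550 MPa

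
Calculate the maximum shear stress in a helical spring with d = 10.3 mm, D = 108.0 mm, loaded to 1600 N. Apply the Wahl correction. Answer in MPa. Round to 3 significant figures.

Spring index C = D/d = 108.0/10.3 = 10.4854
K_W = (4C−1)/(4C−4) + 0.615/C = 40.942/37.942 + 0.0587 = 1.1377
τ₀ = 8FD/(πd³) = 8·1600·108.0/(π·10.3³) = 1.3824e+06/3432.9 = 402.69 MPa
τ_max = K·τ₀ = 1.1377 × 402.69 = 458.15 MPa

458 MPa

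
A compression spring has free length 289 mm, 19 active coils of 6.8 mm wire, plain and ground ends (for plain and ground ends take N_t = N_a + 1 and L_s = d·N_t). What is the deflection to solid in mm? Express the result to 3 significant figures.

N_t = 20; L_s = 6.8·20 = 136 mm
δ_solid = L₀ − L_s = 289 − 136 = 153 mm

153 mm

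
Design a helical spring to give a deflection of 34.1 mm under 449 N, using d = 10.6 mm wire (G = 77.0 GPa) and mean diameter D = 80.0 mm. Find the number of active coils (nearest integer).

18

Required rate k = F/δ = 449/34.1 = 13.167 N/mm
N_a = Gd⁴/(8D³k) = (77.0×10³ × 10.6⁴)/(8 × 80.0³ × 13.167)
    = 9.72107e+08 / 5.39327e+07 = 18.02 → 18 coils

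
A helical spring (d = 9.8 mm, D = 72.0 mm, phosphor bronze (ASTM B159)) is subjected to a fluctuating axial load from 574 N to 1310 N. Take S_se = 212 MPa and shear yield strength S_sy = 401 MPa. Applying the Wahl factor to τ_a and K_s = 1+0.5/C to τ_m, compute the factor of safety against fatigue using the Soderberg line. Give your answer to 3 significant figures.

1.12

C = D/d = 72.0/9.8 = 7.3469; K_W = (4C−1)/(4C−4)+0.615/C = 1.2019; K_s = 1+0.5/C = 1.0681
F_a = (F_max−F_min)/2 = 368 N; F_m = (F_max+F_min)/2 = 942 N
τ_a = K_W·8F_aD/(πd³) = 1.2019 × 71.687 = 86.159 MPa
τ_m = K_s·8F_mD/(πd³) = 1.0681 × 183.5 = 195.99 MPa
Soderberg: 1/n_f = τ_a/S_se + τ_m/S_sy = 86.159/212 + 195.99/401 = 0.40641 + 0.48876 = 0.89517
n_f = 1/0.89517 = 1.117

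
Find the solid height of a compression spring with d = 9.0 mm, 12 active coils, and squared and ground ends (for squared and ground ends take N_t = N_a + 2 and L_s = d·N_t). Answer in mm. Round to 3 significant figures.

126 mm

squared and ground ends: N_t = N_a + 2 = 12 + 2 = 14
L_s = d·N_t = 9.0 × 14 = 126 mm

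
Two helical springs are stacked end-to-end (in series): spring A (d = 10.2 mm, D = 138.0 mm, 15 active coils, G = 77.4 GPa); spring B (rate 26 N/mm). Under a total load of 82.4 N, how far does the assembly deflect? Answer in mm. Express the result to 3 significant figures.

k_A = Gd⁴/(8D³N_a) = (77.4×10³)(10.2⁴)/(8·138.0³·15) = 2.6566 N/mm
Series: 1/k_eq = 1/2.6566 + 1/26 = 0.41489; k_eq = 2.4103 N/mm
δ = F/k_eq = 82.4/2.4103 = 34.187 mm

34.2 mm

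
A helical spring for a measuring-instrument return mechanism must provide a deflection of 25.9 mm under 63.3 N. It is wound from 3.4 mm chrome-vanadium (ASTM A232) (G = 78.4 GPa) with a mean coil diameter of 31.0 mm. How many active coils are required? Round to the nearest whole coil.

Required rate k = F/δ = 63.3/25.9 = 2.444 N/mm
N_a = Gd⁴/(8D³k) = (78.4×10³ × 3.4⁴)/(8 × 31.0³ × 2.444)
    = 1.04769e+07 / 582477 = 17.99 → 18 coils

18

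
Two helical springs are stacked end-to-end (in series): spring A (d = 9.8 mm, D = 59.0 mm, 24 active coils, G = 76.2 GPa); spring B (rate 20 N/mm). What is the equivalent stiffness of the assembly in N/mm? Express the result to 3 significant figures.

k_A = Gd⁴/(8D³N_a) = (76.2×10³)(9.8⁴)/(8·59.0³·24) = 17.824 N/mm
Series: 1/k_eq = 1/17.824 + 1/20 = 0.1061; k_eq = 9.4247 N/mm

9.42 N/mm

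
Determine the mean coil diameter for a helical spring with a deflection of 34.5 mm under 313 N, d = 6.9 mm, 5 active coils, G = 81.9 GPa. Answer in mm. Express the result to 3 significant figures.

Required rate k = F/δ = 313/34.5 = 9.0725 N/mm
D = (Gd⁴/(8N_a·k))^(1/3) = (81.9×10³·6.9⁴/(8·5·9.0725))^(1/3)
  = (511558)^(1/3) = 79.9770 mm

80.0 mm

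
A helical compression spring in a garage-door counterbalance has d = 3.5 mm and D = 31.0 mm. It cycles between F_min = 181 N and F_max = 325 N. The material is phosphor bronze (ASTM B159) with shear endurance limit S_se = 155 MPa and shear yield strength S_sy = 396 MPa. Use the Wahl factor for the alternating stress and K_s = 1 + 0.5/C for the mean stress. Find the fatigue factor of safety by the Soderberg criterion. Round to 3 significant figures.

C = D/d = 31.0/3.5 = 8.8571; K_W = (4C−1)/(4C−4)+0.615/C = 1.1649; K_s = 1+0.5/C = 1.0565
F_a = (F_max−F_min)/2 = 72 N; F_m = (F_max+F_min)/2 = 253 N
τ_a = K_W·8F_aD/(πd³) = 1.1649 × 132.57 = 154.42 MPa
τ_m = K_s·8F_mD/(πd³) = 1.0565 × 465.82 = 492.12 MPa
Soderberg: 1/n_f = τ_a/S_se + τ_m/S_sy = 154.42/155 + 492.12/396 = 0.99628 + 1.24272 = 2.239
n_f = 1/2.239 = 0.4466

0.447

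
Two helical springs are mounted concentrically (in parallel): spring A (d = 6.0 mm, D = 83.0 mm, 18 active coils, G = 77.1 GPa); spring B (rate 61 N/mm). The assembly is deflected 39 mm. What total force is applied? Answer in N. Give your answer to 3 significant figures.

k_A = Gd⁴/(8D³N_a) = (77.1×10³)(6.0⁴)/(8·83.0³·18) = 1.2136 N/mm
Parallel: k_eq = 1.2136 + 61 = 62.214 N/mm
F = k_eq·δ = 62.214·39 = 2426.3 N

2430 N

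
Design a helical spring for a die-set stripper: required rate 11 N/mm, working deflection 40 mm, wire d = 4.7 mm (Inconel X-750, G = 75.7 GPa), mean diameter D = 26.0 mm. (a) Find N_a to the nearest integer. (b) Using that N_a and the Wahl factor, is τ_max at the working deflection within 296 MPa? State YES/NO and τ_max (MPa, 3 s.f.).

(a) 24 coils; (b) NO, τ_max = 356 MPa

N_a = Gd⁴/(8D³k) = (75.7×10³)(4.7⁴)/(8·26.0³·11) = 23.88 → N_a = 24
Actual rate k = Gd⁴/(8D³·24) = 10.946 N/mm
Working load F = kδ = 10.946·40 = 437.85 N
C = 26.0/4.7 = 5.5319; K_W = (4C−1)/(4C−4)+0.615/C = 1.2767
τ_max = K_W·8FD/(πd³) = 1.2767·279.22 = 356.47 MPa
τ_max > 296 MPa → exceeds allowable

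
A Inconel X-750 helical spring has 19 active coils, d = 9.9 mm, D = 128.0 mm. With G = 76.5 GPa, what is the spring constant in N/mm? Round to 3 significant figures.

k = Gd⁴/(8D³N_a) = (76.5×10³ × 9.9⁴) / (8 × 128.0³ × 19)
  = 7.34856e+08 / 3.18767e+08 = 2.3053 N/mm

2.31 N/mm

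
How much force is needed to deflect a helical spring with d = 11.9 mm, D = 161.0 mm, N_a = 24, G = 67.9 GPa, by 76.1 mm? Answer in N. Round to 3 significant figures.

k = Gd⁴/(8D³N_a) = (67.9×10³)(11.9⁴)/(8·161.0³·24) = 1.6993 N/mm
F = k·δ = 1.6993 × 76.1 = 129.32 N

129 N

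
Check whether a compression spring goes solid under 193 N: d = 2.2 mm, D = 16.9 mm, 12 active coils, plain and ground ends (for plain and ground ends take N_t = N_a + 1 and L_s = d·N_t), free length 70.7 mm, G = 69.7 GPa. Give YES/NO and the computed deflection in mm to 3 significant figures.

YES, δ = 54.8 mm

k = Gd⁴/(8D³N_a) = (69.7×10³)(2.2⁴)/(8·16.9³·12) = 3.5236 N/mm
N_t = 13; L_s = 2.2·13 = 28.6 mm; δ_solid = L₀ − L_s = 70.7 − 28.6 = 42.1 mm
δ = F/k = 193/3.5236 = 54.773 mm
δ ≥ δ_solid → spring goes solid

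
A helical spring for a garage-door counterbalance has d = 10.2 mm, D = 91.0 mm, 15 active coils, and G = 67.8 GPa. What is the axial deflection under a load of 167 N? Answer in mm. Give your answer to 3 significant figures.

k = Gd⁴/(8D³N_a) = (67.8×10³)(10.2⁴)/(8·91.0³·15) = 8.1157 N/mm
δ = F/k = 167 / 8.1157 = 20.577 mm

20.6 mm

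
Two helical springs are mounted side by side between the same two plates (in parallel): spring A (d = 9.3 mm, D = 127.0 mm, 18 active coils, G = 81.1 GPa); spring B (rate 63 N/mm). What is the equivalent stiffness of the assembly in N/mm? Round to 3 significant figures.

k_A = Gd⁴/(8D³N_a) = (81.1×10³)(9.3⁴)/(8·127.0³·18) = 2.0567 N/mm
Parallel: k_eq = 2.0567 + 63 = 65.057 N/mm

65.1 N/mm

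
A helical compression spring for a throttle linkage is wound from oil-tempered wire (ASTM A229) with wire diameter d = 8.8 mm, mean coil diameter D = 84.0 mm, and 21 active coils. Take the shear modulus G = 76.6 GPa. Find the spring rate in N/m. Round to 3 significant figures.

k = Gd⁴/(8D³N_a) = (76.6×10³ × 8.8⁴) / (8 × 84.0³ × 21)
  = 4.59367e+08 / 9.95743e+07 = 4.6133 N/mm = 4613.3 N/m

4610 N/m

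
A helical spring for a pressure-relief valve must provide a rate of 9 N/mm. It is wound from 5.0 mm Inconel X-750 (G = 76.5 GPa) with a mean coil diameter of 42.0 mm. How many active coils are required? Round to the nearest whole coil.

N_a = Gd⁴/(8D³k) = (76.5×10³ × 5.0⁴)/(8 × 42.0³ × 9)
    = 4.78125e+07 / 5.33434e+06 = 8.963 → 9 coils

9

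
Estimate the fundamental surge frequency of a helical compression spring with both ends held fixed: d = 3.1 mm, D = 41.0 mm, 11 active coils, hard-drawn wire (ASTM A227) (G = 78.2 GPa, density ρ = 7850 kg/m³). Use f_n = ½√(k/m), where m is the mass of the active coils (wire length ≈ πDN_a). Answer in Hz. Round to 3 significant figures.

59.5 Hz

k = Gd⁴/(8D³N_a) = (78.2×10³)(3.1⁴)/(8·41.0³·11) = 1.1907 N/mm = 1190.7 N/m
Wire length L = πDN_a = π·41.0·11 = 1416.9 mm
m = ρ·(πd²/4)·L = 7850 × 7.5477×10⁻⁶ m² × 1.4169 m = 0.083948 kg
f_n = ½√(k/m) = 0.5·√(1190.7/0.083948) = 0.5·√(14184) = 59.549 Hz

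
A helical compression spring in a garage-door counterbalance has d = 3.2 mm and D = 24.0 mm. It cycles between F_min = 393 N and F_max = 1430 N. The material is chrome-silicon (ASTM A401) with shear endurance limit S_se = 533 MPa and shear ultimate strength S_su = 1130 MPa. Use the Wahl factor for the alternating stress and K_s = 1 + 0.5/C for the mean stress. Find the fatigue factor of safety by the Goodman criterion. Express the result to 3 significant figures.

C = D/d = 24.0/3.2 = 7.5000; K_W = (4C−1)/(4C−4)+0.615/C = 1.1974; K_s = 1+0.5/C = 1.0667
F_a = (F_max−F_min)/2 = 518.5 N; F_m = (F_max+F_min)/2 = 911.5 N
τ_a = K_W·8F_aD/(πd³) = 1.1974 × 967.05 = 1157.9 MPa
τ_m = K_s·8F_mD/(πd³) = 1.0667 × 1700 = 1813.4 MPa
Goodman: 1/n_f = τ_a/S_se + τ_m/S_su = 1157.9/533 + 1813.4/1130 = 2.17248 + 1.60475 = 3.7772
n_f = 1/3.7772 = 0.2647

0.265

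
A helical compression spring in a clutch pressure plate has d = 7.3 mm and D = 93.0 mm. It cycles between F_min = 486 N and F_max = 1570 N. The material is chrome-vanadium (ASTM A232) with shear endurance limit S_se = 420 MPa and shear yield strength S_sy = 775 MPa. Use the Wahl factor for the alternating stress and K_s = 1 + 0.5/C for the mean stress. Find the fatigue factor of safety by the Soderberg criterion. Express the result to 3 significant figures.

C = D/d = 93.0/7.3 = 12.7397; K_W = (4C−1)/(4C−4)+0.615/C = 1.1122; K_s = 1+0.5/C = 1.0392
F_a = (F_max−F_min)/2 = 542 N; F_m = (F_max+F_min)/2 = 1028 N
τ_a = K_W·8F_aD/(πd³) = 1.1122 × 329.95 = 366.96 MPa
τ_m = K_s·8F_mD/(πd³) = 1.0392 × 625.82 = 650.38 MPa
Soderberg: 1/n_f = τ_a/S_se + τ_m/S_sy = 366.96/420 + 650.38/775 = 0.87372 + 0.83920 = 1.7129
n_f = 1/1.7129 = 0.5838

0.584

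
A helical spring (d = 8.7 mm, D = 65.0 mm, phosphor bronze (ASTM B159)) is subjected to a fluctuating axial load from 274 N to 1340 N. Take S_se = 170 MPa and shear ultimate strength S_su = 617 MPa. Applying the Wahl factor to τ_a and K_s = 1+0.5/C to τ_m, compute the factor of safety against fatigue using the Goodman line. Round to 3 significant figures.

C = D/d = 65.0/8.7 = 7.4713; K_W = (4C−1)/(4C−4)+0.615/C = 1.1982; K_s = 1+0.5/C = 1.0669
F_a = (F_max−F_min)/2 = 533 N; F_m = (F_max+F_min)/2 = 807 N
τ_a = K_W·8F_aD/(πd³) = 1.1982 × 133.97 = 160.53 MPa
τ_m = K_s·8F_mD/(πd³) = 1.0669 × 202.85 = 216.42 MPa
Goodman: 1/n_f = τ_a/S_se + τ_m/S_su = 160.53/170 + 216.42/617 = 0.94430 + 0.35077 = 1.2951
n_f = 1/1.2951 = 0.7722

0.772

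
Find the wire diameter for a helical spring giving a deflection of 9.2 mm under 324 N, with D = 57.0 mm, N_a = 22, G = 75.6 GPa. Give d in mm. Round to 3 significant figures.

11.1 mm

Required rate k = F/δ = 324/9.2 = 35.217 N/mm
d = (8D³N_a·k / G)^(1/4) = (8·57.0³·22·35.217 / (75.6×10³))^0.25
  = (15184)^0.25 = 11.1005 mm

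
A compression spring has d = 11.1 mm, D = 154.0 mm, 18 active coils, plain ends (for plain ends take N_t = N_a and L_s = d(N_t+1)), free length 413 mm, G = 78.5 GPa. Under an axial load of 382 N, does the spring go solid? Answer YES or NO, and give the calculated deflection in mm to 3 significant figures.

k = Gd⁴/(8D³N_a) = (78.5×10³)(11.1⁴)/(8·154.0³·18) = 2.2659 N/mm
N_t = 18; L_s = 11.1·19 = 210.9 mm; δ_solid = L₀ − L_s = 413 − 210.9 = 202.1 mm
δ = F/k = 382/2.2659 = 168.59 mm
δ < δ_solid → spring does not go solid

NO, δ = 169 mm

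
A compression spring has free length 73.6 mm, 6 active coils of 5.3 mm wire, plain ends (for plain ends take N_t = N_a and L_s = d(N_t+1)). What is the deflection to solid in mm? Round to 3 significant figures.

N_t = 6; L_s = 5.3·7 = 37.1 mm
δ_solid = L₀ − L_s = 73.6 − 37.1 = 36.5 mm

36.5 mm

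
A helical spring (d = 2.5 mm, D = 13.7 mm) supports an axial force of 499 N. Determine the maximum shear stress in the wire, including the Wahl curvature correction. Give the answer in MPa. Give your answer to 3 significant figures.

Spring index C = D/d = 13.7/2.5 = 5.4800
K_W = (4C−1)/(4C−4) + 0.615/C = 20.920/17.920 + 0.1122 = 1.2796
τ₀ = 8FD/(πd³) = 8·499·13.7/(π·2.5³) = 54690.4/49.087 = 1114.1 MPa
τ_max = K·τ₀ = 1.2796 × 1114.1 = 1425.7 MPa

1430 MPa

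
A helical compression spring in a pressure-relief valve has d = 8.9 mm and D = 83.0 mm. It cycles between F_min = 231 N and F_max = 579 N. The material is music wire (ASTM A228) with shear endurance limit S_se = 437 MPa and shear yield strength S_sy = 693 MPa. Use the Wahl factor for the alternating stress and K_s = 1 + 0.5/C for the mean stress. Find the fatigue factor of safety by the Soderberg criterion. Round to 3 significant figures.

3.10

C = D/d = 83.0/8.9 = 9.3258; K_W = (4C−1)/(4C−4)+0.615/C = 1.1560; K_s = 1+0.5/C = 1.0536
F_a = (F_max−F_min)/2 = 174 N; F_m = (F_max+F_min)/2 = 405 N
τ_a = K_W·8F_aD/(πd³) = 1.1560 × 52.167 = 60.307 MPa
τ_m = K_s·8F_mD/(πd³) = 1.0536 × 121.42 = 127.93 MPa
Soderberg: 1/n_f = τ_a/S_se + τ_m/S_sy = 60.307/437 + 127.93/693 = 0.13800 + 0.18461 = 0.32261
n_f = 1/0.32261 = 3.1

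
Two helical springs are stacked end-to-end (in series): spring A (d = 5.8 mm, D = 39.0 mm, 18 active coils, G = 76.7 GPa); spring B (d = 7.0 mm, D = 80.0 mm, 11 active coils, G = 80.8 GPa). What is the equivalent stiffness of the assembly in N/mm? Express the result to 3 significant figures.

3.02 N/mm

k_A = Gd⁴/(8D³N_a) = (76.7×10³)(5.8⁴)/(8·39.0³·18) = 10.161 N/mm
k_B = Gd⁴/(8D³N_a) = (80.8×10³)(7.0⁴)/(8·80.0³·11) = 4.3058 N/mm
Series: 1/k_eq = 1/10.161 + 1/4.3058 = 0.33066; k_eq = 3.0243 N/mm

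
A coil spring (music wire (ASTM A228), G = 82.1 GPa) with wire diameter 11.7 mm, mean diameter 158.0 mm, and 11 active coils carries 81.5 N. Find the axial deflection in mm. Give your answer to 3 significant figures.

18.4 mm

k = Gd⁴/(8D³N_a) = (82.1×10³)(11.7⁴)/(8·158.0³·11) = 4.4323 N/mm
δ = F/k = 81.5 / 4.4323 = 18.388 mm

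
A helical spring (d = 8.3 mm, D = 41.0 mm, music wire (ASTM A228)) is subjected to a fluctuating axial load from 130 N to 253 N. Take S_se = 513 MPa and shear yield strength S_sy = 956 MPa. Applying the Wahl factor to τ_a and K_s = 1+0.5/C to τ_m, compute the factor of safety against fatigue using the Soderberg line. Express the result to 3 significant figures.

14.5

C = D/d = 41.0/8.3 = 4.9398; K_W = (4C−1)/(4C−4)+0.615/C = 1.3149; K_s = 1+0.5/C = 1.1012
F_a = (F_max−F_min)/2 = 61.5 N; F_m = (F_max+F_min)/2 = 191.5 N
τ_a = K_W·8F_aD/(πd³) = 1.3149 × 11.23 = 14.765 MPa
τ_m = K_s·8F_mD/(πd³) = 1.1012 × 34.967 = 38.506 MPa
Soderberg: 1/n_f = τ_a/S_se + τ_m/S_sy = 14.765/513 + 38.506/956 = 0.02878 + 0.04028 = 0.069061
n_f = 1/0.069061 = 14.48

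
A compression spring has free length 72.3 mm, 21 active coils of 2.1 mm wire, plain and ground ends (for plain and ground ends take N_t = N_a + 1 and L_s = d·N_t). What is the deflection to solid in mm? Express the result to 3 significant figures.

26.1 mm

N_t = 22; L_s = 2.1·22 = 46.2 mm
δ_solid = L₀ − L_s = 72.3 − 46.2 = 26.1 mm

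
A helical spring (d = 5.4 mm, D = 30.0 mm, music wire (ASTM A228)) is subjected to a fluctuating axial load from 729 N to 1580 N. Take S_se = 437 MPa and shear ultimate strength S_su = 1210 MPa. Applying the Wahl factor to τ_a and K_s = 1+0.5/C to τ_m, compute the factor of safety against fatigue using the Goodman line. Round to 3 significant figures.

C = D/d = 30.0/5.4 = 5.5556; K_W = (4C−1)/(4C−4)+0.615/C = 1.2753; K_s = 1+0.5/C = 1.0900
F_a = (F_max−F_min)/2 = 425.5 N; F_m = (F_max+F_min)/2 = 1154.5 N
τ_a = K_W·8F_aD/(πd³) = 1.2753 × 206.43 = 263.27 MPa
τ_m = K_s·8F_mD/(πd³) = 1.0900 × 560.11 = 610.52 MPa
Goodman: 1/n_f = τ_a/S_se + τ_m/S_su = 263.27/437 + 610.52/1210 = 0.60245 + 0.50456 = 1.107
n_f = 1/1.107 = 0.9033

0.903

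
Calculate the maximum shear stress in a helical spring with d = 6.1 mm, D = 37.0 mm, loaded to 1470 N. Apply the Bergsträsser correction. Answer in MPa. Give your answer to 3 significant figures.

Spring index C = D/d = 37.0/6.1 = 6.0656
K_B = (4C+2)/(4C−3) = 26.262/21.262 = 1.2352
τ₀ = 8FD/(πd³) = 8·1470·37.0/(π·6.1³) = 435120/713.08 = 610.2 MPa
τ_max = K·τ₀ = 1.2352 × 610.2 = 753.69 MPa

754 MPa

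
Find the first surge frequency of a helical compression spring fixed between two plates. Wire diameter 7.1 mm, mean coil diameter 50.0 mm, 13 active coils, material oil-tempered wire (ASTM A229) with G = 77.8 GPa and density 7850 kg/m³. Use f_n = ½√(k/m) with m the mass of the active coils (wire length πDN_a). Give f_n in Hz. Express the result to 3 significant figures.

77.4 Hz

k = Gd⁴/(8D³N_a) = (77.8×10³)(7.1⁴)/(8·50.0³·13) = 15.208 N/mm = 15208 N/m
Wire length L = πDN_a = π·50.0·13 = 2042 mm
m = ρ·(πd²/4)·L = 7850 × 39.592×10⁻⁶ m² × 2.042 m = 0.63466 kg
f_n = ½√(k/m) = 0.5·√(15208/0.63466) = 0.5·√(23962) = 77.399 Hz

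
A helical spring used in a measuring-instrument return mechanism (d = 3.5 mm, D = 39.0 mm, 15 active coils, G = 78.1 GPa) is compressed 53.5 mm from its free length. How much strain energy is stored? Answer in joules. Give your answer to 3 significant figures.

2.36 J

k = Gd⁴/(8D³N_a) = (78.1×10³)(3.5⁴)/(8·39.0³·15) = 1.6464 N/mm
U = ½kδ² = 0.5 × 1.6464 × 53.5² = 2356.3 N·mm = 2.3563 J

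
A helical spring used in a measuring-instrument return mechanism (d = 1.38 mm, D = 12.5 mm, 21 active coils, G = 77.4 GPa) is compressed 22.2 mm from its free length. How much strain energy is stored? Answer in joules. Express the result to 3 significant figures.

0.211 J

k = Gd⁴/(8D³N_a) = (77.4×10³)(1.38⁴)/(8·12.5³·21) = 0.8555 N/mm
U = ½kδ² = 0.5 × 0.8555 × 22.2² = 210.81 N·mm = 0.21081 J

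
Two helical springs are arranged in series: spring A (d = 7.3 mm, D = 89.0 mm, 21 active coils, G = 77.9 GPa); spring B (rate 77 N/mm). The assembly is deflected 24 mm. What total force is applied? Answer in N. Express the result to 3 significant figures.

k_A = Gd⁴/(8D³N_a) = (77.9×10³)(7.3⁴)/(8·89.0³·21) = 1.8679 N/mm
Series: 1/k_eq = 1/1.8679 + 1/77 = 0.54835; k_eq = 1.8236 N/mm
F = k_eq·δ = 1.8236·24 = 43.767 N

43.8 N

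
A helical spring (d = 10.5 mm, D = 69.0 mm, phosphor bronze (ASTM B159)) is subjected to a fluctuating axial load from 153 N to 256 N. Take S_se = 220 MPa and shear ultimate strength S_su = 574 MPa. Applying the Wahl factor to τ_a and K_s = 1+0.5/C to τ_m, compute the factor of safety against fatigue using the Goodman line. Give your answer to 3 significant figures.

C = D/d = 69.0/10.5 = 6.5714; K_W = (4C−1)/(4C−4)+0.615/C = 1.2282; K_s = 1+0.5/C = 1.0761
F_a = (F_max−F_min)/2 = 51.5 N; F_m = (F_max+F_min)/2 = 204.5 N
τ_a = K_W·8F_aD/(πd³) = 1.2282 × 7.8168 = 9.6006 MPa
τ_m = K_s·8F_mD/(πd³) = 1.0761 × 31.039 = 33.401 MPa
Goodman: 1/n_f = τ_a/S_se + τ_m/S_su = 9.6006/220 + 33.401/574 = 0.04364 + 0.05819 = 0.10183
n_f = 1/0.10183 = 9.82

9.82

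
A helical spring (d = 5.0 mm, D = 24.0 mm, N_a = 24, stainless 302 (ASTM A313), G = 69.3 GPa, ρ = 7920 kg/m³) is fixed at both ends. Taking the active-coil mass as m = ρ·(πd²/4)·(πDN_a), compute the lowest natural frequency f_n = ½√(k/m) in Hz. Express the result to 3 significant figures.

k = Gd⁴/(8D³N_a) = (69.3×10³)(5.0⁴)/(8·24.0³·24) = 16.318 N/mm = 16318 N/m
Wire length L = πDN_a = π·24.0·24 = 1809.6 mm
m = ρ·(πd²/4)·L = 7920 × 19.635×10⁻⁶ m² × 1.8096 m = 0.2814 kg
f_n = ½√(k/m) = 0.5·√(16318/0.2814) = 0.5·√(57990) = 120.41 Hz

120 Hz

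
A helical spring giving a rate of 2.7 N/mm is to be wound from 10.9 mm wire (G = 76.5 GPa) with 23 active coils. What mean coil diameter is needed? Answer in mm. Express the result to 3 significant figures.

D = (Gd⁴/(8N_a·k))^(1/3) = (76.5×10³·10.9⁴/(8·23·2.7))^(1/3)
  = (2.17363e+06)^(1/3) = 129.5374 mm

130 mm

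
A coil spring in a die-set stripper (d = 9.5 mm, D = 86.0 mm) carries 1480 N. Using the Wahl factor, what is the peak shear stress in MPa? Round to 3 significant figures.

439 MPa

Spring index C = D/d = 86.0/9.5 = 9.0526
K_W = (4C−1)/(4C−4) + 0.615/C = 35.211/32.211 + 0.0679 = 1.1611
τ₀ = 8FD/(πd³) = 8·1480·86.0/(π·9.5³) = 1.01824e+06/2693.5 = 378.03 MPa
τ_max = K·τ₀ = 1.1611 × 378.03 = 438.92 MPa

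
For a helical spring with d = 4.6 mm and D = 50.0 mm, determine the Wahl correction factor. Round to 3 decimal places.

1.133

C = D/d = 50.0/4.6 = 10.8696
K_W = (4C−1)/(4C−4) + 0.615/C = 42.478/39.478 + 0.0566 = 1.1326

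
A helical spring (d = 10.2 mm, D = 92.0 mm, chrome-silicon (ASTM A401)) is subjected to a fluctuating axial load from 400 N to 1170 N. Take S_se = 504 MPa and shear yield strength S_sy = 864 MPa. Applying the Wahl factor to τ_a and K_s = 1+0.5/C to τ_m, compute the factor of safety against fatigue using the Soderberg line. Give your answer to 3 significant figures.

C = D/d = 92.0/10.2 = 9.0196; K_W = (4C−1)/(4C−4)+0.615/C = 1.1617; K_s = 1+0.5/C = 1.0554
F_a = (F_max−F_min)/2 = 385 N; F_m = (F_max+F_min)/2 = 785 N
τ_a = K_W·8F_aD/(πd³) = 1.1617 × 84.994 = 98.738 MPa
τ_m = K_s·8F_mD/(πd³) = 1.0554 × 173.3 = 182.91 MPa
Soderberg: 1/n_f = τ_a/S_se + τ_m/S_sy = 98.738/504 + 182.91/864 = 0.19591 + 0.21170 = 0.40761
n_f = 1/0.40761 = 2.453

2.45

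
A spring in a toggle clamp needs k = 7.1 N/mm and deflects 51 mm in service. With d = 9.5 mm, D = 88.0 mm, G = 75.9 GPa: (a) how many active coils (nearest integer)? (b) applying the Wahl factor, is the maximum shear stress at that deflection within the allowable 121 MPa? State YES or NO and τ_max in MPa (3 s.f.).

(a) 16 coils; (b) YES, τ_max = 109 MPa

N_a = Gd⁴/(8D³k) = (75.9×10³)(9.5⁴)/(8·88.0³·7.1) = 15.97 → N_a = 16
Actual rate k = Gd⁴/(8D³·16) = 7.0873 N/mm
Working load F = kδ = 7.0873·51 = 361.45 N
C = 88.0/9.5 = 9.2632; K_W = (4C−1)/(4C−4)+0.615/C = 1.1572
τ_max = K_W·8FD/(πd³) = 1.1572·94.471 = 109.32 MPa
τ_max ≤ 121 MPa → acceptable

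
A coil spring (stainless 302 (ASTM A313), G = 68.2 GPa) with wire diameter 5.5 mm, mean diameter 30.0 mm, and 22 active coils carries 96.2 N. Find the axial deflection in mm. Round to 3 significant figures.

k = Gd⁴/(8D³N_a) = (68.2×10³)(5.5⁴)/(8·30.0³·22) = 13.133 N/mm
δ = F/k = 96.2 / 13.133 = 7.3251 mm

7.33 mm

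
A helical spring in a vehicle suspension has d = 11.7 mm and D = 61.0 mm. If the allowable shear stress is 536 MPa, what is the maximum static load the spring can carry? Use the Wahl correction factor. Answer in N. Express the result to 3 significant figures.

C = D/d = 61.0/11.7 = 5.2137
K_W = (4C−1)/(4C−4) + 0.615/C = 19.855/16.855 + 0.1180 = 1.2960
τ_max = K·8FD/(πd³) → F_max = τ_allow·πd³/(8DK)
F_max = 536·π·11.7³/(8·61.0·1.2960) = 2.6969e+06/632.42 = 4264.5 N

4260 N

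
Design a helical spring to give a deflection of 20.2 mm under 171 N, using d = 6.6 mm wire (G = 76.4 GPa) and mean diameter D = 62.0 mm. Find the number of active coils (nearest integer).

9

Required rate k = F/δ = 171/20.2 = 8.4653 N/mm
N_a = Gd⁴/(8D³k) = (76.4×10³ × 6.6⁴)/(8 × 62.0³ × 8.4653)
    = 1.44967e+08 / 1.61402e+07 = 8.982 → 9 coils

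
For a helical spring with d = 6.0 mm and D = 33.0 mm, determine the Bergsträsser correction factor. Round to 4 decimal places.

C = D/d = 33.0/6.0 = 5.5000
K_B = (4C+2)/(4C−3) = 24.000/19.000 = 1.2632

1.2632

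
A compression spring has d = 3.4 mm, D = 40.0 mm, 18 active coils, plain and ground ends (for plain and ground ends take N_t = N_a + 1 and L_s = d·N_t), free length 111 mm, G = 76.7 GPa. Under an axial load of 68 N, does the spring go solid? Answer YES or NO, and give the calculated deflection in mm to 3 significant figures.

k = Gd⁴/(8D³N_a) = (76.7×10³)(3.4⁴)/(8·40.0³·18) = 1.1122 N/mm
N_t = 19; L_s = 3.4·19 = 64.6 mm; δ_solid = L₀ − L_s = 111 − 64.6 = 46.4 mm
δ = F/k = 68/1.1122 = 61.142 mm
δ ≥ δ_solid → spring goes solid

YES, δ = 61.1 mm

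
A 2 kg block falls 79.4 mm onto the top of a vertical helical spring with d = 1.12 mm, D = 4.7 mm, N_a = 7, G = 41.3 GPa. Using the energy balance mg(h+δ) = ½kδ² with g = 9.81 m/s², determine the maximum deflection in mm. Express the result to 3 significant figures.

18.5 mm

k = Gd⁴/(8D³N_a) = (41.3×10³)(1.12⁴)/(8·4.7³·7) = 11.177 N/mm
W = mg = 2 × 9.81 = 19.62 N
½kδ² − Wδ − Wh = 0 → δ = (W + √(W² + 2kWh))/k
δ = (19.62 + √(384.94 + 34824.9))/11.177 = (19.62 + 187.64)/11.177 = 18.543 mm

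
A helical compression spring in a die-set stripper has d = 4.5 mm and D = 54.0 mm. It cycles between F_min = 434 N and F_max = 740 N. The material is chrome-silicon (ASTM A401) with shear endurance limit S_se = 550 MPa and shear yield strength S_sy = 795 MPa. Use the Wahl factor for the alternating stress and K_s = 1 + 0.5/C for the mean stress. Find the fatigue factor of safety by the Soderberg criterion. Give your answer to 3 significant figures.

0.613

C = D/d = 54.0/4.5 = 12.0000; K_W = (4C−1)/(4C−4)+0.615/C = 1.1194; K_s = 1+0.5/C = 1.0417
F_a = (F_max−F_min)/2 = 153 N; F_m = (F_max+F_min)/2 = 587 N
τ_a = K_W·8F_aD/(πd³) = 1.1194 × 230.88 = 258.46 MPa
τ_m = K_s·8F_mD/(πd³) = 1.0417 × 885.8 = 922.71 MPa
Soderberg: 1/n_f = τ_a/S_se + τ_m/S_sy = 258.46/550 + 922.71/795 = 0.46992 + 1.16064 = 1.6306
n_f = 1/1.6306 = 0.6133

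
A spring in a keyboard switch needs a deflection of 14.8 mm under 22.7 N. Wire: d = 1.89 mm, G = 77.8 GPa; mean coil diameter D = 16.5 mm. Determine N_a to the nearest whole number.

Required rate k = F/δ = 22.7/14.8 = 1.5338 N/mm
N_a = Gd⁴/(8D³k) = (77.8×10³ × 1.89⁴)/(8 × 16.5³ × 1.5338)
    = 992720 / 55119.6 = 18.01 → 18 coils

18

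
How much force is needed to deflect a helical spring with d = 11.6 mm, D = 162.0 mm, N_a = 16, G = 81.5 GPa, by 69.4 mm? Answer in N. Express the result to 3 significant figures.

188 N

k = Gd⁴/(8D³N_a) = (81.5×10³)(11.6⁴)/(8·162.0³·16) = 2.7117 N/mm
F = k·δ = 2.7117 × 69.4 = 188.19 N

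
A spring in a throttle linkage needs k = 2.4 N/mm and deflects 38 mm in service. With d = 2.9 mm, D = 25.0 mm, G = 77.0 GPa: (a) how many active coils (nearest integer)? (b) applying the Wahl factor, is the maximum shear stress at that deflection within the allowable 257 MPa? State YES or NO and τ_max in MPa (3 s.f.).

(a) 18 coils; (b) NO, τ_max = 281 MPa

N_a = Gd⁴/(8D³k) = (77.0×10³)(2.9⁴)/(8·25.0³·2.4) = 18.15 → N_a = 18
Actual rate k = Gd⁴/(8D³·18) = 2.4205 N/mm
Working load F = kδ = 2.4205·38 = 91.978 N
C = 25.0/2.9 = 8.6207; K_W = (4C−1)/(4C−4)+0.615/C = 1.1698
τ_max = K_W·8FD/(πd³) = 1.1698·240.09 = 280.84 MPa
τ_max > 257 MPa → exceeds allowable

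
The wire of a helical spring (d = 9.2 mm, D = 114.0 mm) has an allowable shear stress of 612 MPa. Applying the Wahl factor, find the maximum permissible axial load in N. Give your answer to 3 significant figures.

C = D/d = 114.0/9.2 = 12.3913
K_W = (4C−1)/(4C−4) + 0.615/C = 48.565/45.565 + 0.0496 = 1.1155
τ_max = K·8FD/(πd³) → F_max = τ_allow·πd³/(8DK)
F_max = 612·π·9.2³/(8·114.0·1.1155) = 1.4971e+06/1017.3 = 1471.7 N

1470 N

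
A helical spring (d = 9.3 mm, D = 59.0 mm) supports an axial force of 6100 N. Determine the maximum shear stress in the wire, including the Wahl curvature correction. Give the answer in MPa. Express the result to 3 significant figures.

1410 MPa

Spring index C = D/d = 59.0/9.3 = 6.3441
K_W = (4C−1)/(4C−4) + 0.615/C = 24.376/21.376 + 0.0969 = 1.2373
τ₀ = 8FD/(πd³) = 8·6100·59.0/(π·9.3³) = 2.8792e+06/2527 = 1139.4 MPa
τ_max = K·τ₀ = 1.2373 × 1139.4 = 1409.7 MPa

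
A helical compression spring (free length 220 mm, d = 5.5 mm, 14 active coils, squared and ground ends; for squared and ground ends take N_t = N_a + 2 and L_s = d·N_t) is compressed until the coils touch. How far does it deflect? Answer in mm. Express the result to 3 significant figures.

132 mm

N_t = 16; L_s = 5.5·16 = 88 mm
δ_solid = L₀ − L_s = 220 − 88 = 132 mm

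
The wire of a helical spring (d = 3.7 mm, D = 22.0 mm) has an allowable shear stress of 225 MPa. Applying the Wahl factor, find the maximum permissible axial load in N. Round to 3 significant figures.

C = D/d = 22.0/3.7 = 5.9459
K_W = (4C−1)/(4C−4) + 0.615/C = 22.784/19.784 + 0.1034 = 1.2551
τ_max = K·8FD/(πd³) → F_max = τ_allow·πd³/(8DK)
F_max = 225·π·3.7³/(8·22.0·1.2551) = 35804/220.89 = 162.09 N

162 N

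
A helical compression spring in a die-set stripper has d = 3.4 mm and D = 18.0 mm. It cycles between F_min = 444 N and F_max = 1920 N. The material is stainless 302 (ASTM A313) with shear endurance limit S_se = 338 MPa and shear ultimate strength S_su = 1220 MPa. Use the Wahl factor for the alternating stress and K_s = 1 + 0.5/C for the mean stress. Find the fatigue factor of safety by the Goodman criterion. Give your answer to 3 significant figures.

0.221

C = D/d = 18.0/3.4 = 5.2941; K_W = (4C−1)/(4C−4)+0.615/C = 1.2908; K_s = 1+0.5/C = 1.0944
F_a = (F_max−F_min)/2 = 738 N; F_m = (F_max+F_min)/2 = 1182 N
τ_a = K_W·8F_aD/(πd³) = 1.2908 × 860.66 = 1111 MPa
τ_m = K_s·8F_mD/(πd³) = 1.0944 × 1378.5 = 1508.6 MPa
Goodman: 1/n_f = τ_a/S_se + τ_m/S_su = 1111/338 + 1508.6/1220 = 3.28687 + 1.23659 = 4.5235
n_f = 1/4.5235 = 0.2211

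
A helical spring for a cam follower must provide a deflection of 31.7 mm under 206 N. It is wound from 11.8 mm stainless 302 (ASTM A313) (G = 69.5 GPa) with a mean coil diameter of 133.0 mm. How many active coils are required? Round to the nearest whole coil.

11

Required rate k = F/δ = 206/31.7 = 6.4984 N/mm
N_a = Gd⁴/(8D³k) = (69.5×10³ × 11.8⁴)/(8 × 133.0³ × 6.4984)
    = 1.34745e+09 / 1.22307e+08 = 11.02 → 11 coils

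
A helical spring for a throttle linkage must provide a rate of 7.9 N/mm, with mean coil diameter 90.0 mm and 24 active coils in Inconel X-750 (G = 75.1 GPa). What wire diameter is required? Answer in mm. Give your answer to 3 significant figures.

d = (8D³N_a·k / G)^(1/4) = (8·90.0³·24·7.9 / (75.1×10³))^0.25
  = (14724)^0.25 = 11.0155 mm

11.0 mm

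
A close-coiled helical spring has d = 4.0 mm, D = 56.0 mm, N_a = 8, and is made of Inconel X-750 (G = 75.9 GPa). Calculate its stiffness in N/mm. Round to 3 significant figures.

k = Gd⁴/(8D³N_a) = (75.9×10³ × 4.0⁴) / (8 × 56.0³ × 8)
  = 1.94304e+07 / 1.12394e+07 = 1.7288 N/mm

1.73 N/mm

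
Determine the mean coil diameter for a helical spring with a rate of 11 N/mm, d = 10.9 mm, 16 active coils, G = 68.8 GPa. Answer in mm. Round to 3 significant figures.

88.4 mm

D = (Gd⁴/(8N_a·k))^(1/3) = (68.8×10³·10.9⁴/(8·16·11))^(1/3)
  = (689750)^(1/3) = 88.3549 mm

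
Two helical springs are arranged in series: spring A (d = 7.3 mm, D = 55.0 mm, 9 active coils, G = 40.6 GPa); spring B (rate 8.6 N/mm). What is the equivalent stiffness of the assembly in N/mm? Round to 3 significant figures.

k_A = Gd⁴/(8D³N_a) = (40.6×10³)(7.3⁴)/(8·55.0³·9) = 9.6249 N/mm
Series: 1/k_eq = 1/9.6249 + 1/8.6 = 0.22018; k_eq = 4.5418 N/mm

4.54 N/mm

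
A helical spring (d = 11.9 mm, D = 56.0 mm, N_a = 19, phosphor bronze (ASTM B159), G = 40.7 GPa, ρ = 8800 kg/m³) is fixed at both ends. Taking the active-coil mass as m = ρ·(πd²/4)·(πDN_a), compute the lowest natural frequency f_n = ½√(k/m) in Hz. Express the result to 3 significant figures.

48.3 Hz

k = Gd⁴/(8D³N_a) = (40.7×10³)(11.9⁴)/(8·56.0³·19) = 30.576 N/mm = 30576 N/m
Wire length L = πDN_a = π·56.0·19 = 3342.7 mm
m = ρ·(πd²/4)·L = 8800 × 111.22×10⁻⁶ m² × 3.3427 m = 3.2716 kg
f_n = ½√(k/m) = 0.5·√(30576/3.2716) = 0.5·√(9345.8) = 48.337 Hz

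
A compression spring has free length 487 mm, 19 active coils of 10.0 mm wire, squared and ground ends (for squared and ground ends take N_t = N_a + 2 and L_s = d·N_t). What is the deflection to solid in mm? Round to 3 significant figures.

277 mm

N_t = 21; L_s = 10.0·21 = 210 mm
δ_solid = L₀ − L_s = 487 − 210 = 277 mm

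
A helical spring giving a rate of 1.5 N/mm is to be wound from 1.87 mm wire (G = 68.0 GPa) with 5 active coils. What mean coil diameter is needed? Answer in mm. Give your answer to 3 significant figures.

D = (Gd⁴/(8N_a·k))^(1/3) = (68.0×10³·1.87⁴/(8·5·1.5))^(1/3)
  = (13858.8)^(1/3) = 24.0201 mm

24.0 mm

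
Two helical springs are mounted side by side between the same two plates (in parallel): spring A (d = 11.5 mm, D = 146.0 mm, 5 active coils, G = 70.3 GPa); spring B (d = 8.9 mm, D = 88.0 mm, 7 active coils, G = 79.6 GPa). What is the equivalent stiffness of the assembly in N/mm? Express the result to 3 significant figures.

23.0 N/mm

k_A = Gd⁴/(8D³N_a) = (70.3×10³)(11.5⁴)/(8·146.0³·5) = 9.8771 N/mm
k_B = Gd⁴/(8D³N_a) = (79.6×10³)(8.9⁴)/(8·88.0³·7) = 13.087 N/mm
Parallel: k_eq = 9.8771 + 13.087 = 22.964 N/mm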